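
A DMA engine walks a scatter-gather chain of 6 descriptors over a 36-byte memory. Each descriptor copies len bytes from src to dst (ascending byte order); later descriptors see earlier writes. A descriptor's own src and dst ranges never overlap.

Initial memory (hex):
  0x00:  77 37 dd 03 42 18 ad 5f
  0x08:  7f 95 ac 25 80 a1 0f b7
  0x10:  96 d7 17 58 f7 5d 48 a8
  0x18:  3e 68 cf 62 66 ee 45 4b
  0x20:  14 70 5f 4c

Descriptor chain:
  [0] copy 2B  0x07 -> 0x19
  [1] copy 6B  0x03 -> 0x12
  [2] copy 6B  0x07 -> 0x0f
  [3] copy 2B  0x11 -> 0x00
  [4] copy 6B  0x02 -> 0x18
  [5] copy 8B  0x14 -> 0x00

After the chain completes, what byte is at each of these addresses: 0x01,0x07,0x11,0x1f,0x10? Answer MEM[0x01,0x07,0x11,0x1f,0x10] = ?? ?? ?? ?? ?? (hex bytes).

MEM[0x01,0x07,0x11,0x1f,0x10] = ad 18 95 4b 7f

  after D0: wrote 2B at 0x19 = 5f7f
  after D1: wrote 6B at 0x12 = 034218ad5f7f
  after D2: wrote 6B at 0x0f = 5f7f95ac2580
  after D3: wrote 2B at 0x00 = 95ac
  after D4: wrote 6B at 0x18 = dd034218ad5f
  after D5: wrote 8B at 0x00 = 80ad5f7fdd034218
query mem[0x01]=0xad, mem[0x07]=0x18, mem[0x11]=0x95, mem[0x1f]=0x4b, mem[0x10]=0x7f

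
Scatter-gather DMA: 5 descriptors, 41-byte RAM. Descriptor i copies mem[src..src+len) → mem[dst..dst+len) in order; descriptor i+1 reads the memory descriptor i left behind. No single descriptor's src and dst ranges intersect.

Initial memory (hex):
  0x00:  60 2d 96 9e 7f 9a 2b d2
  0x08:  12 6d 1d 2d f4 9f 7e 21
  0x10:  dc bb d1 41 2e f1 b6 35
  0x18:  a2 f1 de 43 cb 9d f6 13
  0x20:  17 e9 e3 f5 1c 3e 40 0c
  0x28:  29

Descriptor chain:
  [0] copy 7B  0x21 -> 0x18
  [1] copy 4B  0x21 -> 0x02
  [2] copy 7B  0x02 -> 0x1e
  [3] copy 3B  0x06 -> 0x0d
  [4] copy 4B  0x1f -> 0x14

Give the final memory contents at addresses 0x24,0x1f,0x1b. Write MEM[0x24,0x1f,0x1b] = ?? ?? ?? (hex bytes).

MEM[0x24,0x1f,0x1b] = 12 e3 1c

  after D0: wrote 7B at 0x18 = e9e3f51c3e400c
  after D1: wrote 4B at 0x02 = e9e3f51c
  after D2: wrote 7B at 0x1e = e9e3f51c2bd212
  after D3: wrote 3B at 0x0d = 2bd212
  after D4: wrote 4B at 0x14 = e3f51c2b
query mem[0x24]=0x12, mem[0x1f]=0xe3, mem[0x1b]=0x1c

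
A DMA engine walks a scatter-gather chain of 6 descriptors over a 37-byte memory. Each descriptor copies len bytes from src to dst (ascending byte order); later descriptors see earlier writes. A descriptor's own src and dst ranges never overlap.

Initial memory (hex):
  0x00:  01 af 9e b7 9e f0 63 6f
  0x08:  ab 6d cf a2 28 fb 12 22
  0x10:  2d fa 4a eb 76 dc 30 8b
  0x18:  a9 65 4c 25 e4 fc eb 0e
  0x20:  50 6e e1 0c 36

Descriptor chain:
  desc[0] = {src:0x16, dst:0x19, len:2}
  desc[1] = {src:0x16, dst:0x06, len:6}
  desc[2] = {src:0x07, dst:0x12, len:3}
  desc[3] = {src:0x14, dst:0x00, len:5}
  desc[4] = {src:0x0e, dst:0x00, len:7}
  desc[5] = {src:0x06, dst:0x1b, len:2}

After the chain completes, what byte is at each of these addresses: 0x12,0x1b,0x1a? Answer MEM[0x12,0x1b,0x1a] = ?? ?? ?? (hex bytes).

MEM[0x12,0x1b,0x1a] = 8b 30 8b

  after D0: wrote 2B at 0x19 = 308b
  after D1: wrote 6B at 0x06 = 308ba9308b25
  after D2: wrote 3B at 0x12 = 8ba930
  after D3: wrote 5B at 0x00 = 30dc308ba9
  after D4: wrote 7B at 0x00 = 12222dfa8ba930
  after D5: wrote 2B at 0x1b = 308b
query mem[0x12]=0x8b, mem[0x1b]=0x30, mem[0x1a]=0x8b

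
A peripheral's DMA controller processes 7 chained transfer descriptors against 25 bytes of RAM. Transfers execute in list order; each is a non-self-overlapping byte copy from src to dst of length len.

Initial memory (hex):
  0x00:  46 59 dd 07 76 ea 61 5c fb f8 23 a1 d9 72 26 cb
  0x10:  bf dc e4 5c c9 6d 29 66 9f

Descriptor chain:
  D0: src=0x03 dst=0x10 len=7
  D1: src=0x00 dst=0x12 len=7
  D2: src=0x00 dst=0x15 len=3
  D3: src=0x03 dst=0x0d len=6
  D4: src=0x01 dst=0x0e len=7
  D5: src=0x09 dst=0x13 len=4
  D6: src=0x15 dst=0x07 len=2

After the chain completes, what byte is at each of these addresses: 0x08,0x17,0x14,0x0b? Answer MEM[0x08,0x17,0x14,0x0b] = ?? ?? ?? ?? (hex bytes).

D0: mem[0x10..0x16] <- [07 76 ea 61 5c fb f8]
D1: mem[0x12..0x18] <- [46 59 dd 07 76 ea 61]
D2: mem[0x15..0x17] <- [46 59 dd]
D3: mem[0x0d..0x12] <- [07 76 ea 61 5c fb]
D4: mem[0x0e..0x14] <- [59 dd 07 76 ea 61 5c]
D5: mem[0x13..0x16] <- [f8 23 a1 d9]
D6: mem[0x07..0x08] <- [a1 d9]
query mem[0x08]=0xd9, mem[0x17]=0xdd, mem[0x14]=0x23, mem[0x0b]=0xa1

MEM[0x08,0x17,0x14,0x0b] = d9 dd 23 a1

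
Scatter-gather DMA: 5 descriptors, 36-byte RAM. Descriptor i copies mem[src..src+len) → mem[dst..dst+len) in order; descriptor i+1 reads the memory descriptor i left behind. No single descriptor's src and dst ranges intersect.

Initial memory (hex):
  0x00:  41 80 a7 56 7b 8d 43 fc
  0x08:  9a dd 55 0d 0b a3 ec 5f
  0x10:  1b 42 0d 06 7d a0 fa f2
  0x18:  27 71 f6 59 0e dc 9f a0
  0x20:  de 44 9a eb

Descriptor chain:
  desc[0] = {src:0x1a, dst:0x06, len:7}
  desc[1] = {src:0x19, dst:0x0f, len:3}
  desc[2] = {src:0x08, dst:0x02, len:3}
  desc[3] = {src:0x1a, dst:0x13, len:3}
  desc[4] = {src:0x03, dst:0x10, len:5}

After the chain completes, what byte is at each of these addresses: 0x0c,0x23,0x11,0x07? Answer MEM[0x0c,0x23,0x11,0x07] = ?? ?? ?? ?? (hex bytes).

MEM[0x0c,0x23,0x11,0x07] = de eb 9f 59

D0: mem[0x06..0x0c] <- [f6 59 0e dc 9f a0 de]
D1: mem[0x0f..0x11] <- [71 f6 59]
D2: mem[0x02..0x04] <- [0e dc 9f]
D3: mem[0x13..0x15] <- [f6 59 0e]
D4: mem[0x10..0x14] <- [dc 9f 8d f6 59]
query mem[0x0c]=0xde, mem[0x23]=0xeb, mem[0x11]=0x9f, mem[0x07]=0x59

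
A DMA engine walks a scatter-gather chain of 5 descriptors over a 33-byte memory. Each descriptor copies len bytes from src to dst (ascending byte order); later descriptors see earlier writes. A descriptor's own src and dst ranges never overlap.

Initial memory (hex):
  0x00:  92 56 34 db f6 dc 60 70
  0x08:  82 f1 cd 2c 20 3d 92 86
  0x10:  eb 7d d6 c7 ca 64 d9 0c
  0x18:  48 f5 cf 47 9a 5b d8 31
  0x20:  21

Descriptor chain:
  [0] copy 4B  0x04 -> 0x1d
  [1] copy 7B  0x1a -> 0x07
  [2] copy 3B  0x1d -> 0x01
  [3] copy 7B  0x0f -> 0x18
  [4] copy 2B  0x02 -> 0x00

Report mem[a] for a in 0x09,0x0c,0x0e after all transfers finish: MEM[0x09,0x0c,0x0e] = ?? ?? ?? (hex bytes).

D0: mem[0x1d..0x20] <- [f6 dc 60 70]
D1: mem[0x07..0x0d] <- [cf 47 9a f6 dc 60 70]
D2: mem[0x01..0x03] <- [f6 dc 60]
D3: mem[0x18..0x1e] <- [86 eb 7d d6 c7 ca 64]
D4: mem[0x00..0x01] <- [dc 60]
query mem[0x09]=0x9a, mem[0x0c]=0x60, mem[0x0e]=0x92

MEM[0x09,0x0c,0x0e] = 9a 60 92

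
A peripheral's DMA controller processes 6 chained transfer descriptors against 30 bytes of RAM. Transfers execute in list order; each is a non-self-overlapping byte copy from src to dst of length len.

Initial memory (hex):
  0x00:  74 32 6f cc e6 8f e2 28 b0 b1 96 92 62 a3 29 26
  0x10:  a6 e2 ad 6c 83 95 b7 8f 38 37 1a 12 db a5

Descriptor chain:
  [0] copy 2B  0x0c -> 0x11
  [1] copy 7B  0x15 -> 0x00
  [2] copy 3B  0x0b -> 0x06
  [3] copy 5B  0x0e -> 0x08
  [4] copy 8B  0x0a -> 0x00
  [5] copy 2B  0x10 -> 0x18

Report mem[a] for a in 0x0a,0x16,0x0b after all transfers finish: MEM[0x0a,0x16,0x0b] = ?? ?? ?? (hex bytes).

D0: mem[0x11..0x12] <- [62 a3]
D1: mem[0x00..0x06] <- [95 b7 8f 38 37 1a 12]
D2: mem[0x06..0x08] <- [92 62 a3]
D3: mem[0x08..0x0c] <- [29 26 a6 62 a3]
D4: mem[0x00..0x07] <- [a6 62 a3 a3 29 26 a6 62]
D5: mem[0x18..0x19] <- [a6 62]
query mem[0x0a]=0xa6, mem[0x16]=0xb7, mem[0x0b]=0x62

MEM[0x0a,0x16,0x0b] = a6 b7 62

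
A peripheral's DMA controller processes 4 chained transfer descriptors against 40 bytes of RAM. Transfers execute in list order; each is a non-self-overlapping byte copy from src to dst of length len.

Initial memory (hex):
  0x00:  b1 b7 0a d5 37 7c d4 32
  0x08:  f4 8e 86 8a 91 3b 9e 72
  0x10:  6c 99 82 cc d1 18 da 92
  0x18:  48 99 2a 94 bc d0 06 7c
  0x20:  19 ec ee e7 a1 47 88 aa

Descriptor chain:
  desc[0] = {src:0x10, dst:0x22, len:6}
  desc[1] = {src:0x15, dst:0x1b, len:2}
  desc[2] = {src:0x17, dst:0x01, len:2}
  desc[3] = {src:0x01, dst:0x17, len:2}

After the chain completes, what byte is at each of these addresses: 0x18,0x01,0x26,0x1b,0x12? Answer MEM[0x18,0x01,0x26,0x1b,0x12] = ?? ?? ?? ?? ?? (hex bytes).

  after D0: wrote 6B at 0x22 = 6c9982ccd118
  after D1: wrote 2B at 0x1b = 18da
  after D2: wrote 2B at 0x01 = 9248
  after D3: wrote 2B at 0x17 = 9248
query mem[0x18]=0x48, mem[0x01]=0x92, mem[0x26]=0xd1, mem[0x1b]=0x18, mem[0x12]=0x82

MEM[0x18,0x01,0x26,0x1b,0x12] = 48 92 d1 18 82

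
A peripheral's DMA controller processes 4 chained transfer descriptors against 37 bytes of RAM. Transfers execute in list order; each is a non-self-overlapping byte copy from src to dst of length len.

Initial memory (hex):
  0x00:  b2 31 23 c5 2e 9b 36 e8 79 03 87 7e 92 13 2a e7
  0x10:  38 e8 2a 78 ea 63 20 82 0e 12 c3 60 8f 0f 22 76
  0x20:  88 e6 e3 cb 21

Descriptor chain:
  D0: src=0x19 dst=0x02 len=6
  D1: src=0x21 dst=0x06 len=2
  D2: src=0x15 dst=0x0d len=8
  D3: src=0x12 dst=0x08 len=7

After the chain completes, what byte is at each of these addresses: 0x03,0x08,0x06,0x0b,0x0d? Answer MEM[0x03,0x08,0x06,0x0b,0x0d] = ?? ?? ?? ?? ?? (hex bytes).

D0: mem[0x02..0x07] <- [12 c3 60 8f 0f 22]
D1: mem[0x06..0x07] <- [e6 e3]
D2: mem[0x0d..0x14] <- [63 20 82 0e 12 c3 60 8f]
D3: mem[0x08..0x0e] <- [c3 60 8f 63 20 82 0e]
query mem[0x03]=0xc3, mem[0x08]=0xc3, mem[0x06]=0xe6, mem[0x0b]=0x63, mem[0x0d]=0x82

MEM[0x03,0x08,0x06,0x0b,0x0d] = c3 c3 e6 63 82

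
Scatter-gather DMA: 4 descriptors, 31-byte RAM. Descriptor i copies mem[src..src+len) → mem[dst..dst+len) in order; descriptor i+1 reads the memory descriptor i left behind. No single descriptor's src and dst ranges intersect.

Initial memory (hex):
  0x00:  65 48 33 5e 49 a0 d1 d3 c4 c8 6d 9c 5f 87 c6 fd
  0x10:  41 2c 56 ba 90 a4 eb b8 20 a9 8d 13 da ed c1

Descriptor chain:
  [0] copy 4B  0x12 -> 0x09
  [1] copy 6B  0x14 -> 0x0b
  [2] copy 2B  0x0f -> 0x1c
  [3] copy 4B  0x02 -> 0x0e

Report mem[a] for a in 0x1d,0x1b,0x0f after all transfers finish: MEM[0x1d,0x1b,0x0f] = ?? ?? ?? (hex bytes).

MEM[0x1d,0x1b,0x0f] = a9 13 5e

D0: mem[0x09..0x0c] <- [56 ba 90 a4]
D1: mem[0x0b..0x10] <- [90 a4 eb b8 20 a9]
D2: mem[0x1c..0x1d] <- [20 a9]
D3: mem[0x0e..0x11] <- [33 5e 49 a0]
query mem[0x1d]=0xa9, mem[0x1b]=0x13, mem[0x0f]=0x5e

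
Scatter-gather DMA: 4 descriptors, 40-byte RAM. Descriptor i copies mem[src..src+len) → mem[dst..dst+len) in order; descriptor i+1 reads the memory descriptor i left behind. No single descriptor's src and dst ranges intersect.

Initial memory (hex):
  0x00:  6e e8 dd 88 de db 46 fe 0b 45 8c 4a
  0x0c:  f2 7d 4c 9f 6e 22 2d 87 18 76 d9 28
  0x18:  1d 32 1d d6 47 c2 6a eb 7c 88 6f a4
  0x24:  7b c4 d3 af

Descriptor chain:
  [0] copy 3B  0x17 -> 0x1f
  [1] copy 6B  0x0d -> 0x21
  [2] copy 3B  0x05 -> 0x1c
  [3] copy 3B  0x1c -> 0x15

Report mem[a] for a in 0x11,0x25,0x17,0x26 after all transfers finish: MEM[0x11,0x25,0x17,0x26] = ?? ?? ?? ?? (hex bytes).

MEM[0x11,0x25,0x17,0x26] = 22 22 fe 2d

D0: mem[0x1f..0x21] <- [28 1d 32]
D1: mem[0x21..0x26] <- [7d 4c 9f 6e 22 2d]
D2: mem[0x1c..0x1e] <- [db 46 fe]
D3: mem[0x15..0x17] <- [db 46 fe]
query mem[0x11]=0x22, mem[0x25]=0x22, mem[0x17]=0xfe, mem[0x26]=0x2d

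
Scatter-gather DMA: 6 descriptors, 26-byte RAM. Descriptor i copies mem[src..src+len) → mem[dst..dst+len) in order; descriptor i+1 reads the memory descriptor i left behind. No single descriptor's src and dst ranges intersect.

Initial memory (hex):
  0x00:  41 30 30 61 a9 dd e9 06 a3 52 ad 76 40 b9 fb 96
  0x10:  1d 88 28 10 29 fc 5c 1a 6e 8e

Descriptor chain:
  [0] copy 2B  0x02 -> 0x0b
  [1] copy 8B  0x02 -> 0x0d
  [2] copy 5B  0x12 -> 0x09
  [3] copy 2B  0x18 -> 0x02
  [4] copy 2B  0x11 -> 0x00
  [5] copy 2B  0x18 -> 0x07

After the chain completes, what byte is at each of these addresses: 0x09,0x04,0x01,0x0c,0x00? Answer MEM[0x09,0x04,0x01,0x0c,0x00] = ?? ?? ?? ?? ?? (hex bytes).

  after D0: wrote 2B at 0x0b = 3061
  after D1: wrote 8B at 0x0d = 3061a9dde906a352
  after D2: wrote 5B at 0x09 = 06a352fc5c
  after D3: wrote 2B at 0x02 = 6e8e
  after D4: wrote 2B at 0x00 = e906
  after D5: wrote 2B at 0x07 = 6e8e
query mem[0x09]=0x06, mem[0x04]=0xa9, mem[0x01]=0x06, mem[0x0c]=0xfc, mem[0x00]=0xe9

MEM[0x09,0x04,0x01,0x0c,0x00] = 06 a9 06 fc e9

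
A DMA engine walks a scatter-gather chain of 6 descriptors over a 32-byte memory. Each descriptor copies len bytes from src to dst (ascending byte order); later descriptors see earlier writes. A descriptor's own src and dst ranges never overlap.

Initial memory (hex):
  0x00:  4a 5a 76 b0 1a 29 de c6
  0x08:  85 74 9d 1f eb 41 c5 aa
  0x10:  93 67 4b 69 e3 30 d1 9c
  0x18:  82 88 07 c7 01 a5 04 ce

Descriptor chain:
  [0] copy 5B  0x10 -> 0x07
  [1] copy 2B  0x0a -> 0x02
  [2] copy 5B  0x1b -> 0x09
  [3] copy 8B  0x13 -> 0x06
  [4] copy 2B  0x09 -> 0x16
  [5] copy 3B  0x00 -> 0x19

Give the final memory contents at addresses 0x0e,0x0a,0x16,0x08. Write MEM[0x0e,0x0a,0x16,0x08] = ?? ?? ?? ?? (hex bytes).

MEM[0x0e,0x0a,0x16,0x08] = c5 9c d1 30

  after D0: wrote 5B at 0x07 = 93674b69e3
  after D1: wrote 2B at 0x02 = 69e3
  after D2: wrote 5B at 0x09 = c701a504ce
  after D3: wrote 8B at 0x06 = 69e330d19c828807
  after D4: wrote 2B at 0x16 = d19c
  after D5: wrote 3B at 0x19 = 4a5a69
query mem[0x0e]=0xc5, mem[0x0a]=0x9c, mem[0x16]=0xd1, mem[0x08]=0x30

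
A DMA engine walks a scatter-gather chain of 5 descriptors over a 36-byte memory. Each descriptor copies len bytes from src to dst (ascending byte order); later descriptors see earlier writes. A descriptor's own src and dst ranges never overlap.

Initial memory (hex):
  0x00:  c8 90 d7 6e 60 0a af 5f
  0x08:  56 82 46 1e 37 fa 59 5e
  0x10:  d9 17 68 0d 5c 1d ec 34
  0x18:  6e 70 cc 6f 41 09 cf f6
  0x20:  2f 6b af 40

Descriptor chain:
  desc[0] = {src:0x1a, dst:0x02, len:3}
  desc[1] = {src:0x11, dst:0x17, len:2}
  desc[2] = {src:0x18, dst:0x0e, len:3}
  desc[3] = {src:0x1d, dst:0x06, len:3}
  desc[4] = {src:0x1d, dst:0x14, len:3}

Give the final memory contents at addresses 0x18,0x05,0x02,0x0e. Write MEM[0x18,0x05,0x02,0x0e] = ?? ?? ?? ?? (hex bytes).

[0] 0x1a->0x02 len=3 : cc 6f 41
[1] 0x11->0x17 len=2 : 17 68
[2] 0x18->0x0e len=3 : 68 70 cc
[3] 0x1d->0x06 len=3 : 09 cf f6
[4] 0x1d->0x14 len=3 : 09 cf f6
query mem[0x18]=0x68, mem[0x05]=0x0a, mem[0x02]=0xcc, mem[0x0e]=0x68

MEM[0x18,0x05,0x02,0x0e] = 68 0a cc 68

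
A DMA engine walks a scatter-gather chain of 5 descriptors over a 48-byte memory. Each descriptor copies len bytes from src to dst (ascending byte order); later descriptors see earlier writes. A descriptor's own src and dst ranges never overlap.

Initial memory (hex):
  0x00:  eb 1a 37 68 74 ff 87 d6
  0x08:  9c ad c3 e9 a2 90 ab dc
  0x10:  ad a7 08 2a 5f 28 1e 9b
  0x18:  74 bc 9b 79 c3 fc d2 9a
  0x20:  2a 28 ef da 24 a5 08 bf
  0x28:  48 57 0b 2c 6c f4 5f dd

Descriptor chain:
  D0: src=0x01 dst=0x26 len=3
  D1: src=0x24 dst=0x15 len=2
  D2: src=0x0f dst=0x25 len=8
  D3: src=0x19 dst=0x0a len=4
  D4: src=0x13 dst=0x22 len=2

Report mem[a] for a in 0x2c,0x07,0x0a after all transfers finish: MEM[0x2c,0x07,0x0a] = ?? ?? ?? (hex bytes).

[0] 0x01->0x26 len=3 : 1a 37 68
[1] 0x24->0x15 len=2 : 24 a5
[2] 0x0f->0x25 len=8 : dc ad a7 08 2a 5f 24 a5
[3] 0x19->0x0a len=4 : bc 9b 79 c3
[4] 0x13->0x22 len=2 : 2a 5f
query mem[0x2c]=0xa5, mem[0x07]=0xd6, mem[0x0a]=0xbc

MEM[0x2c,0x07,0x0a] = a5 d6 bc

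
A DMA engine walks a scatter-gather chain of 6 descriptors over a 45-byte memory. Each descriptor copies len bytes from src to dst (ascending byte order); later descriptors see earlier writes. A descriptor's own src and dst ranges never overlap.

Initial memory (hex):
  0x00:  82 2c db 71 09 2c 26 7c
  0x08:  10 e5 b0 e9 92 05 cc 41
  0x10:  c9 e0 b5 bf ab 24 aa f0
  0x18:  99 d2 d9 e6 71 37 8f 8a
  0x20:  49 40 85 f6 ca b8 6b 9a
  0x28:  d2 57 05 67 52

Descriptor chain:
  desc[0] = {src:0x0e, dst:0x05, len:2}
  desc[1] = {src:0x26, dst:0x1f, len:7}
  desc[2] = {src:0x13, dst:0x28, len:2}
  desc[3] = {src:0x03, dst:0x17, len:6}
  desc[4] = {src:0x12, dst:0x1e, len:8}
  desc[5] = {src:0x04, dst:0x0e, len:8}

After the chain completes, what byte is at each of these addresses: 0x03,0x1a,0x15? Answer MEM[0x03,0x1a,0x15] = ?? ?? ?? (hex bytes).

MEM[0x03,0x1a,0x15] = 71 41 e9

  after D0: wrote 2B at 0x05 = cc41
  after D1: wrote 7B at 0x1f = 6b9ad257056752
  after D2: wrote 2B at 0x28 = bfab
  after D3: wrote 6B at 0x17 = 7109cc417c10
  after D4: wrote 8B at 0x1e = b5bfab24aa7109cc
  after D5: wrote 8B at 0x0e = 09cc417c10e5b0e9
query mem[0x03]=0x71, mem[0x1a]=0x41, mem[0x15]=0xe9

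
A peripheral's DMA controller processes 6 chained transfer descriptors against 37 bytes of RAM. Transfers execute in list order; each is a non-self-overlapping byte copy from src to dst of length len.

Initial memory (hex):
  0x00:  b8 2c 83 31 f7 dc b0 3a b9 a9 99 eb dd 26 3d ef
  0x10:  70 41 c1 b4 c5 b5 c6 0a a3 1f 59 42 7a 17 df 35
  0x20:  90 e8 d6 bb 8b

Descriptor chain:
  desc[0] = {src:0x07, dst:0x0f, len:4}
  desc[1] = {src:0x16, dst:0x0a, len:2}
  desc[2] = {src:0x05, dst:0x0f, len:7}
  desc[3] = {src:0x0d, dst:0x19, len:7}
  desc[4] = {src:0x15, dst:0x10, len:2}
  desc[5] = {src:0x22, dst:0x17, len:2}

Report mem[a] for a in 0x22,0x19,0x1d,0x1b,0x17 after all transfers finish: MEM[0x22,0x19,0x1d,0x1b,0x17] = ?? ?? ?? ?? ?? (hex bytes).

MEM[0x22,0x19,0x1d,0x1b,0x17] = d6 26 3a dc d6

D0: mem[0x0f..0x12] <- [3a b9 a9 99]
D1: mem[0x0a..0x0b] <- [c6 0a]
D2: mem[0x0f..0x15] <- [dc b0 3a b9 a9 c6 0a]
D3: mem[0x19..0x1f] <- [26 3d dc b0 3a b9 a9]
D4: mem[0x10..0x11] <- [0a c6]
D5: mem[0x17..0x18] <- [d6 bb]
query mem[0x22]=0xd6, mem[0x19]=0x26, mem[0x1d]=0x3a, mem[0x1b]=0xdc, mem[0x17]=0xd6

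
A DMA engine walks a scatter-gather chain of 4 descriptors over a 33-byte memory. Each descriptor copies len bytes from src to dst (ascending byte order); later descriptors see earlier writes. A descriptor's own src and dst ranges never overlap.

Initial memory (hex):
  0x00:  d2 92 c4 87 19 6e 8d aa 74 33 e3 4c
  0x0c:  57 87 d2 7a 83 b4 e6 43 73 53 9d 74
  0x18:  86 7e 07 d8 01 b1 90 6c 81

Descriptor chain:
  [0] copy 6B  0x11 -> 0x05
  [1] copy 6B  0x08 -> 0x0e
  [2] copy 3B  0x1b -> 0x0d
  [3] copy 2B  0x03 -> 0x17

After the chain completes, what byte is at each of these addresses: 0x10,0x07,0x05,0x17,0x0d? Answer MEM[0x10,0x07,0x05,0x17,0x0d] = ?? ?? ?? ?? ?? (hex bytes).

D0: mem[0x05..0x0a] <- [b4 e6 43 73 53 9d]
D1: mem[0x0e..0x13] <- [73 53 9d 4c 57 87]
D2: mem[0x0d..0x0f] <- [d8 01 b1]
D3: mem[0x17..0x18] <- [87 19]
query mem[0x10]=0x9d, mem[0x07]=0x43, mem[0x05]=0xb4, mem[0x17]=0x87, mem[0x0d]=0xd8

MEM[0x10,0x07,0x05,0x17,0x0d] = 9d 43 b4 87 d8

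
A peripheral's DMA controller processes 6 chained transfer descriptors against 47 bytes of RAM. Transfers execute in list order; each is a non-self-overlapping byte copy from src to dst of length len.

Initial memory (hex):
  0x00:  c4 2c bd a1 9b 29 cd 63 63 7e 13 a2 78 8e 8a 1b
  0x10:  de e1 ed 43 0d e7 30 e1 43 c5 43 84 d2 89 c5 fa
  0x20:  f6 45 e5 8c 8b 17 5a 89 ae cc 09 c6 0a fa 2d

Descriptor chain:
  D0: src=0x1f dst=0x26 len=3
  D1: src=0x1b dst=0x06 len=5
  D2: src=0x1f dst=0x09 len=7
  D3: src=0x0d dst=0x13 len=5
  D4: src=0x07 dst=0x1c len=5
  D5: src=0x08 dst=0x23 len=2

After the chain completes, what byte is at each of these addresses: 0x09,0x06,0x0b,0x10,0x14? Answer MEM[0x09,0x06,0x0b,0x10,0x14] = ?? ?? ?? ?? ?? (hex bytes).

MEM[0x09,0x06,0x0b,0x10,0x14] = fa 84 45 de 8b

  after D0: wrote 3B at 0x26 = faf645
  after D1: wrote 5B at 0x06 = 84d289c5fa
  after D2: wrote 7B at 0x09 = faf645e58c8b17
  after D3: wrote 5B at 0x13 = 8c8b17dee1
  after D4: wrote 5B at 0x1c = d289faf645
  after D5: wrote 2B at 0x23 = 89fa
query mem[0x09]=0xfa, mem[0x06]=0x84, mem[0x0b]=0x45, mem[0x10]=0xde, mem[0x14]=0x8b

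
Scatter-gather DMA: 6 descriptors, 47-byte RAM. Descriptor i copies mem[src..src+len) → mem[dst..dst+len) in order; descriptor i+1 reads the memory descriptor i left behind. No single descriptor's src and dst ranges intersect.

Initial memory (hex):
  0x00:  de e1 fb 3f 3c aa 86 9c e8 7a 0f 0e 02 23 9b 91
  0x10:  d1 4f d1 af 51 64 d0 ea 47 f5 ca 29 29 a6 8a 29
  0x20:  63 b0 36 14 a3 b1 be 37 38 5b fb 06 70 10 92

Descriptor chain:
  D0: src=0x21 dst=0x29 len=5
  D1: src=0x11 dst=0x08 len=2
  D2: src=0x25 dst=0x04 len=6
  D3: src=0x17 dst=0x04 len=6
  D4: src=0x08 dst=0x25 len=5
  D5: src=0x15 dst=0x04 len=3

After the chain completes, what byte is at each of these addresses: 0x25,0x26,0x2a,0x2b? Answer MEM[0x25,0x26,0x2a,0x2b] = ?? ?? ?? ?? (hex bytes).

  after D0: wrote 5B at 0x29 = b03614a3b1
  after D1: wrote 2B at 0x08 = 4fd1
  after D2: wrote 6B at 0x04 = b1be3738b036
  after D3: wrote 6B at 0x04 = ea47f5ca2929
  after D4: wrote 5B at 0x25 = 29290f0e02
  after D5: wrote 3B at 0x04 = 64d0ea
query mem[0x25]=0x29, mem[0x26]=0x29, mem[0x2a]=0x36, mem[0x2b]=0x14

MEM[0x25,0x26,0x2a,0x2b] = 29 29 36 14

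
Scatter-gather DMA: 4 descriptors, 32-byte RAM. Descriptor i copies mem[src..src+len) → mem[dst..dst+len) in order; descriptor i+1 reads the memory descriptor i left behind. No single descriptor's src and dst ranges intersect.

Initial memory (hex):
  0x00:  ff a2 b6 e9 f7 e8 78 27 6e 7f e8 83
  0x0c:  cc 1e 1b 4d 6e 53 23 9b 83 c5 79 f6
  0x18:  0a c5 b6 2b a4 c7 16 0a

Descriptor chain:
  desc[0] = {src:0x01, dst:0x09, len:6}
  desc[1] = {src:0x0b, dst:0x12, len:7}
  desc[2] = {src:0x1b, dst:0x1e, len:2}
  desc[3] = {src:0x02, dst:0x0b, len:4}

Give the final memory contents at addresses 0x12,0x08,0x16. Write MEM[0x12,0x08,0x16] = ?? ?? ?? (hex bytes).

MEM[0x12,0x08,0x16] = e9 6e 4d

  after D0: wrote 6B at 0x09 = a2b6e9f7e878
  after D1: wrote 7B at 0x12 = e9f7e8784d6e53
  after D2: wrote 2B at 0x1e = 2ba4
  after D3: wrote 4B at 0x0b = b6e9f7e8
query mem[0x12]=0xe9, mem[0x08]=0x6e, mem[0x16]=0x4d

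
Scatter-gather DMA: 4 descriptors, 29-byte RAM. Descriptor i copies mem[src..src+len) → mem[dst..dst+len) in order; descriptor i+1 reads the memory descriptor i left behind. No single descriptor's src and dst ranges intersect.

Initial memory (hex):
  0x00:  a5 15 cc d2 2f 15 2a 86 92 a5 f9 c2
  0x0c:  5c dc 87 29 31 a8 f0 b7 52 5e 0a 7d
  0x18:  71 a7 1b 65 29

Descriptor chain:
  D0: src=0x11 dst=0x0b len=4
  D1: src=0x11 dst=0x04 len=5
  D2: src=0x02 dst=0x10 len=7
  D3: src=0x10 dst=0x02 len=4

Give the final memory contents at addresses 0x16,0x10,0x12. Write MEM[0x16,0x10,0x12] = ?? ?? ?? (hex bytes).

[0] 0x11->0x0b len=4 : a8 f0 b7 52
[1] 0x11->0x04 len=5 : a8 f0 b7 52 5e
[2] 0x02->0x10 len=7 : cc d2 a8 f0 b7 52 5e
[3] 0x10->0x02 len=4 : cc d2 a8 f0
query mem[0x16]=0x5e, mem[0x10]=0xcc, mem[0x12]=0xa8

MEM[0x16,0x10,0x12] = 5e cc a8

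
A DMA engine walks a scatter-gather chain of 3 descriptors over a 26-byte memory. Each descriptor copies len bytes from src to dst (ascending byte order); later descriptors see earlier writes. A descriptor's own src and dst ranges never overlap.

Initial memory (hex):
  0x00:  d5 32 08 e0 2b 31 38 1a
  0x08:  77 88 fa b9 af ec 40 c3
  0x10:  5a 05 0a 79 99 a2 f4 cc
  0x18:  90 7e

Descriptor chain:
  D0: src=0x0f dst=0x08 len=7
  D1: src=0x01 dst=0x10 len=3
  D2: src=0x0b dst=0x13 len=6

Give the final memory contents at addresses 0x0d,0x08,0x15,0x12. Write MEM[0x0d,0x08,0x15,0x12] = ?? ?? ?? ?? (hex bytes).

MEM[0x0d,0x08,0x15,0x12] = 99 c3 99 e0

  after D0: wrote 7B at 0x08 = c35a050a7999a2
  after D1: wrote 3B at 0x10 = 3208e0
  after D2: wrote 6B at 0x13 = 0a7999a2c332
query mem[0x0d]=0x99, mem[0x08]=0xc3, mem[0x15]=0x99, mem[0x12]=0xe0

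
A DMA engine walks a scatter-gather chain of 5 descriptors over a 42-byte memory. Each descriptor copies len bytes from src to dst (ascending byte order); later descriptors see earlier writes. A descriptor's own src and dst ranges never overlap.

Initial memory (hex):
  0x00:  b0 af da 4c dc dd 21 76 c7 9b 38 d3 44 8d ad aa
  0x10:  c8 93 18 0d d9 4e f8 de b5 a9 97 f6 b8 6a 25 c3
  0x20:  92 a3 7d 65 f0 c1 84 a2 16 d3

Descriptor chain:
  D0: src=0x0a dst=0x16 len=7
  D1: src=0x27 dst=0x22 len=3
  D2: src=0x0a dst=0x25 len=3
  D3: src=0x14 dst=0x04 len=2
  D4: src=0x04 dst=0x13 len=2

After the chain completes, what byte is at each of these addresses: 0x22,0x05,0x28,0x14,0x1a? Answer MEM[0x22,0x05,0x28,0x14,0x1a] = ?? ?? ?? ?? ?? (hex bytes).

MEM[0x22,0x05,0x28,0x14,0x1a] = a2 4e 16 4e ad

  after D0: wrote 7B at 0x16 = 38d3448dadaac8
  after D1: wrote 3B at 0x22 = a216d3
  after D2: wrote 3B at 0x25 = 38d344
  after D3: wrote 2B at 0x04 = d94e
  after D4: wrote 2B at 0x13 = d94e
query mem[0x22]=0xa2, mem[0x05]=0x4e, mem[0x28]=0x16, mem[0x14]=0x4e, mem[0x1a]=0xad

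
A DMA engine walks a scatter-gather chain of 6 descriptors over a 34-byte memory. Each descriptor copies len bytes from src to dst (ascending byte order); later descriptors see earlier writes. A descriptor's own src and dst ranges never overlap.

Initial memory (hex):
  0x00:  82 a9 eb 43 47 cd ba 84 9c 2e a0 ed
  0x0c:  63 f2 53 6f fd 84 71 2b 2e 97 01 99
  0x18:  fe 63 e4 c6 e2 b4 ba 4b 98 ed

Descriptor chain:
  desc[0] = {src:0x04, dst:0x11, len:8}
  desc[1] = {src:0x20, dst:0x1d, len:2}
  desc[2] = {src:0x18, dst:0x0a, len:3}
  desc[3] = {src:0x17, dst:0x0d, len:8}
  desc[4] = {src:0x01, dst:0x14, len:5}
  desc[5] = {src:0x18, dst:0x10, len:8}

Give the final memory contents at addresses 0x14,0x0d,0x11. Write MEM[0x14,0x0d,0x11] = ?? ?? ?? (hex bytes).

#0 dst[0x11+8] := {0x47,0xcd,0xba,0x84,0x9c,0x2e,0xa0,0xed}
#1 dst[0x1d+2] := {0x98,0xed}
#2 dst[0x0a+3] := {0xed,0x63,0xe4}
#3 dst[0x0d+8] := {0xa0,0xed,0x63,0xe4,0xc6,0xe2,0x98,0xed}
#4 dst[0x14+5] := {0xa9,0xeb,0x43,0x47,0xcd}
#5 dst[0x10+8] := {0xcd,0x63,0xe4,0xc6,0xe2,0x98,0xed,0x4b}
query mem[0x14]=0xe2, mem[0x0d]=0xa0, mem[0x11]=0x63

MEM[0x14,0x0d,0x11] = e2 a0 63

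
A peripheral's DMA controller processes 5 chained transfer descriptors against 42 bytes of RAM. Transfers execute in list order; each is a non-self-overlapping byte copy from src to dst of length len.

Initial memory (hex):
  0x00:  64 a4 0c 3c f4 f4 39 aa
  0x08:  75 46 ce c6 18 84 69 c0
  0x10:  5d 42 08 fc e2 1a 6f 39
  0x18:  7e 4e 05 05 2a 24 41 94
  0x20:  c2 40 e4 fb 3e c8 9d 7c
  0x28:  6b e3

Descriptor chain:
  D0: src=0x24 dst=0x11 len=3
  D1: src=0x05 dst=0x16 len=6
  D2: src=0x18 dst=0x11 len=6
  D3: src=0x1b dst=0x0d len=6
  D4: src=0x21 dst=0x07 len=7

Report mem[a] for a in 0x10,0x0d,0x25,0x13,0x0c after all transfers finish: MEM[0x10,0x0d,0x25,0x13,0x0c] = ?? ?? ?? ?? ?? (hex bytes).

[0] 0x24->0x11 len=3 : 3e c8 9d
[1] 0x05->0x16 len=6 : f4 39 aa 75 46 ce
[2] 0x18->0x11 len=6 : aa 75 46 ce 2a 24
[3] 0x1b->0x0d len=6 : ce 2a 24 41 94 c2
[4] 0x21->0x07 len=7 : 40 e4 fb 3e c8 9d 7c
query mem[0x10]=0x41, mem[0x0d]=0x7c, mem[0x25]=0xc8, mem[0x13]=0x46, mem[0x0c]=0x9d

MEM[0x10,0x0d,0x25,0x13,0x0c] = 41 7c c8 46 9d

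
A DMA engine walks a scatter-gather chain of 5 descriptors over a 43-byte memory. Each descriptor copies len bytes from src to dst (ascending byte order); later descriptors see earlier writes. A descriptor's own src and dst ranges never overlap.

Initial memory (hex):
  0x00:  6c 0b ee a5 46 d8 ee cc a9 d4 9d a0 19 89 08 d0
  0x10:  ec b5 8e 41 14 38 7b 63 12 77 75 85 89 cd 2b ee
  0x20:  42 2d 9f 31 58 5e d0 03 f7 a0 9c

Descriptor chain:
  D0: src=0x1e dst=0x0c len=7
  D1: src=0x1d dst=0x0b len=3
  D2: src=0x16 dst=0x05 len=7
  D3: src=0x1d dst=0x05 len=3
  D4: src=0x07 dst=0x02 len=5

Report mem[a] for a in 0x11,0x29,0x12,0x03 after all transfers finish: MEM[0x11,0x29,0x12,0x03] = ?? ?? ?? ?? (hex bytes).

#0 dst[0x0c+7] := {0x2b,0xee,0x42,0x2d,0x9f,0x31,0x58}
#1 dst[0x0b+3] := {0xcd,0x2b,0xee}
#2 dst[0x05+7] := {0x7b,0x63,0x12,0x77,0x75,0x85,0x89}
#3 dst[0x05+3] := {0xcd,0x2b,0xee}
#4 dst[0x02+5] := {0xee,0x77,0x75,0x85,0x89}
query mem[0x11]=0x31, mem[0x29]=0xa0, mem[0x12]=0x58, mem[0x03]=0x77

MEM[0x11,0x29,0x12,0x03] = 31 a0 58 77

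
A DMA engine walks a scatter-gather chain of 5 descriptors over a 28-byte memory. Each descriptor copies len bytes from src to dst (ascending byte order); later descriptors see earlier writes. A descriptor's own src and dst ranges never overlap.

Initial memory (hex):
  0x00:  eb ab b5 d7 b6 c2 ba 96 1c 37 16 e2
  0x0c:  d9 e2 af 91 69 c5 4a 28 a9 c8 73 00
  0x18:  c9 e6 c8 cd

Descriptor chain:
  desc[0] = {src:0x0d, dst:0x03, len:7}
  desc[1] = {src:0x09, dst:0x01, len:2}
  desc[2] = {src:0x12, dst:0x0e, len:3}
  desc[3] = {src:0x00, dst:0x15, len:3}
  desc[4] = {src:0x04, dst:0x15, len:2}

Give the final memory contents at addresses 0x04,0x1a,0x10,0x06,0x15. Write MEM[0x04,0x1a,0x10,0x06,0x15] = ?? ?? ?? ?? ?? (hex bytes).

MEM[0x04,0x1a,0x10,0x06,0x15] = af c8 a9 69 af

D0: mem[0x03..0x09] <- [e2 af 91 69 c5 4a 28]
D1: mem[0x01..0x02] <- [28 16]
D2: mem[0x0e..0x10] <- [4a 28 a9]
D3: mem[0x15..0x17] <- [eb 28 16]
D4: mem[0x15..0x16] <- [af 91]
query mem[0x04]=0xaf, mem[0x1a]=0xc8, mem[0x10]=0xa9, mem[0x06]=0x69, mem[0x15]=0xaf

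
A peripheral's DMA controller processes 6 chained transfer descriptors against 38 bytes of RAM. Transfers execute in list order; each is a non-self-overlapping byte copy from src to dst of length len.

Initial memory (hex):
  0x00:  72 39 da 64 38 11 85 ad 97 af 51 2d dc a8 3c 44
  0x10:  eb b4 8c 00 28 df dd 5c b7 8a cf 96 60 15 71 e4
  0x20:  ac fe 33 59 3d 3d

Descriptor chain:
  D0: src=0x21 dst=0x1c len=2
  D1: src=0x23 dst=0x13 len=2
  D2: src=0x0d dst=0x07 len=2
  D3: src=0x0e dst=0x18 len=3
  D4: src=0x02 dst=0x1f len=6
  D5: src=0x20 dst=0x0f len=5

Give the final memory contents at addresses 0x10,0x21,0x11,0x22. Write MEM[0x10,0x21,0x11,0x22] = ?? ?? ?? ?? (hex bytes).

MEM[0x10,0x21,0x11,0x22] = 38 38 11 11

[0] 0x21->0x1c len=2 : fe 33
[1] 0x23->0x13 len=2 : 59 3d
[2] 0x0d->0x07 len=2 : a8 3c
[3] 0x0e->0x18 len=3 : 3c 44 eb
[4] 0x02->0x1f len=6 : da 64 38 11 85 a8
[5] 0x20->0x0f len=5 : 64 38 11 85 a8
query mem[0x10]=0x38, mem[0x21]=0x38, mem[0x11]=0x11, mem[0x22]=0x11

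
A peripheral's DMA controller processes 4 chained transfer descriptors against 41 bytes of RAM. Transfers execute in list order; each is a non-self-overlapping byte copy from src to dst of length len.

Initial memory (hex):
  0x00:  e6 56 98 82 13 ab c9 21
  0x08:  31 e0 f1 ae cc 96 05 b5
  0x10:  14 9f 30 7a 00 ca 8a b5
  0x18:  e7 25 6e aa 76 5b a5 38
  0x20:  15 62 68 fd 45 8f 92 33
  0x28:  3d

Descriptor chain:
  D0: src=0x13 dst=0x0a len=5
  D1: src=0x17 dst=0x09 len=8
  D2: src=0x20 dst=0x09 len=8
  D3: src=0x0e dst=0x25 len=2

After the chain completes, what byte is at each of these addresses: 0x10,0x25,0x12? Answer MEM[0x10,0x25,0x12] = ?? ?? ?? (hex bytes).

MEM[0x10,0x25,0x12] = 33 8f 30

  after D0: wrote 5B at 0x0a = 7a00ca8ab5
  after D1: wrote 8B at 0x09 = b5e7256eaa765ba5
  after D2: wrote 8B at 0x09 = 156268fd458f9233
  after D3: wrote 2B at 0x25 = 8f92
query mem[0x10]=0x33, mem[0x25]=0x8f, mem[0x12]=0x30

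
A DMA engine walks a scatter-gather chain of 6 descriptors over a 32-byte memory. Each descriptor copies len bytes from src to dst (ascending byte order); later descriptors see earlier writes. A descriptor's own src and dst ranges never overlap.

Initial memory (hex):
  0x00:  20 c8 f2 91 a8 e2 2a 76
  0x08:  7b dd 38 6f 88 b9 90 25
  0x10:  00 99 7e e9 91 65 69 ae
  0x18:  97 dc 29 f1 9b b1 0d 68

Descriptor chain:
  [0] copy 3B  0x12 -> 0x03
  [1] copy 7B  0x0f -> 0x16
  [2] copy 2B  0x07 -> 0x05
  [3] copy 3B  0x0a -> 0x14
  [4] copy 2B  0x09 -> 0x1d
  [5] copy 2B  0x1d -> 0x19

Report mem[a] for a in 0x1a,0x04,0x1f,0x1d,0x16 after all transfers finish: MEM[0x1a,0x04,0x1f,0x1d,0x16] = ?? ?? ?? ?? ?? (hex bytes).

[0] 0x12->0x03 len=3 : 7e e9 91
[1] 0x0f->0x16 len=7 : 25 00 99 7e e9 91 65
[2] 0x07->0x05 len=2 : 76 7b
[3] 0x0a->0x14 len=3 : 38 6f 88
[4] 0x09->0x1d len=2 : dd 38
[5] 0x1d->0x19 len=2 : dd 38
query mem[0x1a]=0x38, mem[0x04]=0xe9, mem[0x1f]=0x68, mem[0x1d]=0xdd, mem[0x16]=0x88

MEM[0x1a,0x04,0x1f,0x1d,0x16] = 38 e9 68 dd 88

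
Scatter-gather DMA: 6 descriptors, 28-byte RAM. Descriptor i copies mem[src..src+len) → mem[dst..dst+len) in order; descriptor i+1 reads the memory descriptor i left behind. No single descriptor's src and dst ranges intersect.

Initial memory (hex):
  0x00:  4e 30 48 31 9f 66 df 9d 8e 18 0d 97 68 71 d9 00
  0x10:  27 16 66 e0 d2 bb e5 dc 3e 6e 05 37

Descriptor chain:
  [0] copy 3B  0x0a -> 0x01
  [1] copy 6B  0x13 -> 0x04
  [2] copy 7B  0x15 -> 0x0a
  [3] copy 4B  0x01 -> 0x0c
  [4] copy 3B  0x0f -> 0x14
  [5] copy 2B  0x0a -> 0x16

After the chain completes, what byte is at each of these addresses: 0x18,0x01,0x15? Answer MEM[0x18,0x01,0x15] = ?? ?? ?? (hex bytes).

MEM[0x18,0x01,0x15] = 3e 0d 37

[0] 0x0a->0x01 len=3 : 0d 97 68
[1] 0x13->0x04 len=6 : e0 d2 bb e5 dc 3e
[2] 0x15->0x0a len=7 : bb e5 dc 3e 6e 05 37
[3] 0x01->0x0c len=4 : 0d 97 68 e0
[4] 0x0f->0x14 len=3 : e0 37 16
[5] 0x0a->0x16 len=2 : bb e5
query mem[0x18]=0x3e, mem[0x01]=0x0d, mem[0x15]=0x37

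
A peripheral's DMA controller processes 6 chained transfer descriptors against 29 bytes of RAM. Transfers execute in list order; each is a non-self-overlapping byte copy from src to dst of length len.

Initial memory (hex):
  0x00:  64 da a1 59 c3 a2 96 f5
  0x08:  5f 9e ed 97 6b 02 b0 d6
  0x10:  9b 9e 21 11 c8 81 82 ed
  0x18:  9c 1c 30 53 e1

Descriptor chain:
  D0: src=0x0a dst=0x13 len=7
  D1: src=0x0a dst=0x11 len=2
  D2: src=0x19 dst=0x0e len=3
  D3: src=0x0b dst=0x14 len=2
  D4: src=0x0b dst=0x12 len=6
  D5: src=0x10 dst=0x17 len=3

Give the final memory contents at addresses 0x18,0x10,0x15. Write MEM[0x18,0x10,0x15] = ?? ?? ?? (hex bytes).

D0: mem[0x13..0x19] <- [ed 97 6b 02 b0 d6 9b]
D1: mem[0x11..0x12] <- [ed 97]
D2: mem[0x0e..0x10] <- [9b 30 53]
D3: mem[0x14..0x15] <- [97 6b]
D4: mem[0x12..0x17] <- [97 6b 02 9b 30 53]
D5: mem[0x17..0x19] <- [53 ed 97]
query mem[0x18]=0xed, mem[0x10]=0x53, mem[0x15]=0x9b

MEM[0x18,0x10,0x15] = ed 53 9b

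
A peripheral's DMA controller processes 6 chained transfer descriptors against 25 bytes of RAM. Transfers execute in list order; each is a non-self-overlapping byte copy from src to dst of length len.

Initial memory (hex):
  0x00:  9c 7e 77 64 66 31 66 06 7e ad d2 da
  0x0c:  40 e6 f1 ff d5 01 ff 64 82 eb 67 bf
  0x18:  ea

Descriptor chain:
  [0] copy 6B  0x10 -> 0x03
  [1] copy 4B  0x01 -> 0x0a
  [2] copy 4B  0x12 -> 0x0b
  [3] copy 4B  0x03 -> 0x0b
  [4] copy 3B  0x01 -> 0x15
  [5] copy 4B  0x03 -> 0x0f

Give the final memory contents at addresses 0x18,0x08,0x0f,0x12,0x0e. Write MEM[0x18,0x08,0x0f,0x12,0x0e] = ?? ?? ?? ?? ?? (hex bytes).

[0] 0x10->0x03 len=6 : d5 01 ff 64 82 eb
[1] 0x01->0x0a len=4 : 7e 77 d5 01
[2] 0x12->0x0b len=4 : ff 64 82 eb
[3] 0x03->0x0b len=4 : d5 01 ff 64
[4] 0x01->0x15 len=3 : 7e 77 d5
[5] 0x03->0x0f len=4 : d5 01 ff 64
query mem[0x18]=0xea, mem[0x08]=0xeb, mem[0x0f]=0xd5, mem[0x12]=0x64, mem[0x0e]=0x64

MEM[0x18,0x08,0x0f,0x12,0x0e] = ea eb d5 64 64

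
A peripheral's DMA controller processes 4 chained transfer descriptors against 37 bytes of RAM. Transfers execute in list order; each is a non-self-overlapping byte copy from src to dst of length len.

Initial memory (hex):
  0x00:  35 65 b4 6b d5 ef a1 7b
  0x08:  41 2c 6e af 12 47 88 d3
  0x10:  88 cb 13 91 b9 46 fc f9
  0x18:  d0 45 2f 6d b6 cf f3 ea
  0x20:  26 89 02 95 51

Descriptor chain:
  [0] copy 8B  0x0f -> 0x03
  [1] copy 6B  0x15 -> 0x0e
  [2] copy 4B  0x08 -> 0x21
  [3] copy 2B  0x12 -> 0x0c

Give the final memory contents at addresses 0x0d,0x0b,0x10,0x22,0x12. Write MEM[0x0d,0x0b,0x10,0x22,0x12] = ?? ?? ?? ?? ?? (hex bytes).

#0 dst[0x03+8] := {0xd3,0x88,0xcb,0x13,0x91,0xb9,0x46,0xfc}
#1 dst[0x0e+6] := {0x46,0xfc,0xf9,0xd0,0x45,0x2f}
#2 dst[0x21+4] := {0xb9,0x46,0xfc,0xaf}
#3 dst[0x0c+2] := {0x45,0x2f}
query mem[0x0d]=0x2f, mem[0x0b]=0xaf, mem[0x10]=0xf9, mem[0x22]=0x46, mem[0x12]=0x45

MEM[0x0d,0x0b,0x10,0x22,0x12] = 2f af f9 46 45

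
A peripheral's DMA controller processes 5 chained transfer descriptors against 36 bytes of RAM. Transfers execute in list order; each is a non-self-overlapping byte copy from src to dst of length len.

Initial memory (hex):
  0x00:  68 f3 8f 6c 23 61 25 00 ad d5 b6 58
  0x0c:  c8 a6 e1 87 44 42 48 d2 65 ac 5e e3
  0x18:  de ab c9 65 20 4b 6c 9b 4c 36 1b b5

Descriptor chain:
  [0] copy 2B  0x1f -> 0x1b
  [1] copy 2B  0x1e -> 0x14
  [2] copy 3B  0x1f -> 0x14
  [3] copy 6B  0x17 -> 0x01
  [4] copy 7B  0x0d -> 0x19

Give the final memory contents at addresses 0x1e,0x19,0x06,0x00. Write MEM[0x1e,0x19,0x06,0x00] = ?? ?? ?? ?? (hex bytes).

MEM[0x1e,0x19,0x06,0x00] = 48 a6 4c 68

[0] 0x1f->0x1b len=2 : 9b 4c
[1] 0x1e->0x14 len=2 : 6c 9b
[2] 0x1f->0x14 len=3 : 9b 4c 36
[3] 0x17->0x01 len=6 : e3 de ab c9 9b 4c
[4] 0x0d->0x19 len=7 : a6 e1 87 44 42 48 d2
query mem[0x1e]=0x48, mem[0x19]=0xa6, mem[0x06]=0x4c, mem[0x00]=0x68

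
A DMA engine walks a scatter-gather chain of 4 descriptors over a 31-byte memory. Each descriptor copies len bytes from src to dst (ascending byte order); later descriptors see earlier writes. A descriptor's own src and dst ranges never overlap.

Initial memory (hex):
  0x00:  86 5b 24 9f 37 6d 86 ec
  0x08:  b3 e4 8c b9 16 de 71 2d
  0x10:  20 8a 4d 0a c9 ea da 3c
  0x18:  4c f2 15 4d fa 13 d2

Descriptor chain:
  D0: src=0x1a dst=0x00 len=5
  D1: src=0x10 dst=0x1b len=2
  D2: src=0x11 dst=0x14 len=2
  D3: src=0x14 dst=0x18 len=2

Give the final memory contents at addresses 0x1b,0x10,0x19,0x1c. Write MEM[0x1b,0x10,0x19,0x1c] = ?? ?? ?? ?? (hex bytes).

  after D0: wrote 5B at 0x00 = 154dfa13d2
  after D1: wrote 2B at 0x1b = 208a
  after D2: wrote 2B at 0x14 = 8a4d
  after D3: wrote 2B at 0x18 = 8a4d
query mem[0x1b]=0x20, mem[0x10]=0x20, mem[0x19]=0x4d, mem[0x1c]=0x8a

MEM[0x1b,0x10,0x19,0x1c] = 20 20 4d 8a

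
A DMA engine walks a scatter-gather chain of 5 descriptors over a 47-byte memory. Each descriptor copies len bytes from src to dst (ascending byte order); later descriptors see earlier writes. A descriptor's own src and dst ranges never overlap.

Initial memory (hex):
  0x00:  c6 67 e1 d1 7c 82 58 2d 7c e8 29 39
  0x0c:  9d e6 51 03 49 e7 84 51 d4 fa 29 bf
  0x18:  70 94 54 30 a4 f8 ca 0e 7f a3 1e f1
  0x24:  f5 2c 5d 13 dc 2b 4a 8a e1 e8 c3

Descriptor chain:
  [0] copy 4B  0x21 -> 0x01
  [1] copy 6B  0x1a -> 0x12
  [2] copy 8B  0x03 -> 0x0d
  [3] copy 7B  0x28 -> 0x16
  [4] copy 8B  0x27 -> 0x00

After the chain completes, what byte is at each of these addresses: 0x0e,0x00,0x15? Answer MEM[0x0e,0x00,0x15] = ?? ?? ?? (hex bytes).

#0 dst[0x01+4] := {0xa3,0x1e,0xf1,0xf5}
#1 dst[0x12+6] := {0x54,0x30,0xa4,0xf8,0xca,0x0e}
#2 dst[0x0d+8] := {0xf1,0xf5,0x82,0x58,0x2d,0x7c,0xe8,0x29}
#3 dst[0x16+7] := {0xdc,0x2b,0x4a,0x8a,0xe1,0xe8,0xc3}
#4 dst[0x00+8] := {0x13,0xdc,0x2b,0x4a,0x8a,0xe1,0xe8,0xc3}
query mem[0x0e]=0xf5, mem[0x00]=0x13, mem[0x15]=0xf8

MEM[0x0e,0x00,0x15] = f5 13 f8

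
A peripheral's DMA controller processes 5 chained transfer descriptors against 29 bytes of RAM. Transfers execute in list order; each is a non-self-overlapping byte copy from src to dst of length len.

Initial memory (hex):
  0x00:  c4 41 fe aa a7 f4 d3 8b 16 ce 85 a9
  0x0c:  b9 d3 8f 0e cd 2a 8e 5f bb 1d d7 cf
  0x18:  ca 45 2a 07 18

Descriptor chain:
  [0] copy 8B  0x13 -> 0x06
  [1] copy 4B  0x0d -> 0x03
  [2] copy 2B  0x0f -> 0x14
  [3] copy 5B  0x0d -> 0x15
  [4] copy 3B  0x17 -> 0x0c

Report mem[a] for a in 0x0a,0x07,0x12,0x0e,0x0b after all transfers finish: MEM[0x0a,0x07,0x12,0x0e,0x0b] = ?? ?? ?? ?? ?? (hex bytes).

MEM[0x0a,0x07,0x12,0x0e,0x0b] = cf bb 8e 2a ca

D0: mem[0x06..0x0d] <- [5f bb 1d d7 cf ca 45 2a]
D1: mem[0x03..0x06] <- [2a 8f 0e cd]
D2: mem[0x14..0x15] <- [0e cd]
D3: mem[0x15..0x19] <- [2a 8f 0e cd 2a]
D4: mem[0x0c..0x0e] <- [0e cd 2a]
query mem[0x0a]=0xcf, mem[0x07]=0xbb, mem[0x12]=0x8e, mem[0x0e]=0x2a, mem[0x0b]=0xca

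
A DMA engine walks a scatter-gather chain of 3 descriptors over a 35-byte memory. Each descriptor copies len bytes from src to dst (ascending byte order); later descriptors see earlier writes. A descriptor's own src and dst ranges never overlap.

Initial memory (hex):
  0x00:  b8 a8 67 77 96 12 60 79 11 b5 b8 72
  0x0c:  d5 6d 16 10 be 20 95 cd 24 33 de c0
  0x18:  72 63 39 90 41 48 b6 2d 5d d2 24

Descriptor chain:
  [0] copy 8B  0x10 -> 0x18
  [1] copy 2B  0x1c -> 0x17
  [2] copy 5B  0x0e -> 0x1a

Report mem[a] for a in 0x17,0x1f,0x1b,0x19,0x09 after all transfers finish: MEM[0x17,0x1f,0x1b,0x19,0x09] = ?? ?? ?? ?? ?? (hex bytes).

MEM[0x17,0x1f,0x1b,0x19,0x09] = 24 c0 10 20 b5

D0: mem[0x18..0x1f] <- [be 20 95 cd 24 33 de c0]
D1: mem[0x17..0x18] <- [24 33]
D2: mem[0x1a..0x1e] <- [16 10 be 20 95]
query mem[0x17]=0x24, mem[0x1f]=0xc0, mem[0x1b]=0x10, mem[0x19]=0x20, mem[0x09]=0xb5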